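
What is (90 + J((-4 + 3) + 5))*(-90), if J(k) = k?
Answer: -8460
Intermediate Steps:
(90 + J((-4 + 3) + 5))*(-90) = (90 + ((-4 + 3) + 5))*(-90) = (90 + (-1 + 5))*(-90) = (90 + 4)*(-90) = 94*(-90) = -8460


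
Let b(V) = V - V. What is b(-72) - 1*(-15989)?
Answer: 15989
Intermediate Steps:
b(V) = 0
b(-72) - 1*(-15989) = 0 - 1*(-15989) = 0 + 15989 = 15989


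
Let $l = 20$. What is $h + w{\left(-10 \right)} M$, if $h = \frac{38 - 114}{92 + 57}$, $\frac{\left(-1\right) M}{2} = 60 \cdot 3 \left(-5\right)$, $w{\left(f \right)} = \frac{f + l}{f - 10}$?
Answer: $- \frac{134176}{149} \approx -900.51$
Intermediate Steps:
$w{\left(f \right)} = \frac{20 + f}{-10 + f}$ ($w{\left(f \right)} = \frac{f + 20}{f - 10} = \frac{20 + f}{-10 + f}$)
$M = 1800$ ($M = - 2 \cdot 60 \cdot 3 \left(-5\right) = - 2 \cdot 60 \left(-15\right) = \left(-2\right) \left(-900\right) = 1800$)
$h = - \frac{76}{149} \approx -0.51007$
$h + w{\left(-10 \right)} M = - \frac{76}{149} + \frac{20 - 10}{-10 - 10} \cdot 1800 = - \frac{76}{149} + \frac{1}{-20} \cdot 10 \cdot 1800 = - \frac{76}{149} + \left(- \frac{1}{20}\right) 10 \cdot 1800 = - \frac{76}{149} - 900 = - \frac{134176}{149}$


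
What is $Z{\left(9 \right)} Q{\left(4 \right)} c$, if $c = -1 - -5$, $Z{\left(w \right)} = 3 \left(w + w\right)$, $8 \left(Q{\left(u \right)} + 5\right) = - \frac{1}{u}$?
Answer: $- \frac{4347}{4} \approx -1086.8$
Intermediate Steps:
$Q{\left(u \right)} = -5 - \frac{1}{8 u}$ ($Q{\left(u \right)} = -5 + \frac{\left(-1\right) \frac{1}{u}}{8} = -5 - \frac{1}{8 u}$)
$Z{\left(w \right)} = 6 w$ ($Z{\left(w \right)} = 3 \cdot 2 w = 6 w$)
$c = 4$ ($c = -1 + 5 = 4$)
$Z{\left(9 \right)} Q{\left(4 \right)} c = 6 \cdot 9 \left(-5 - \frac{1}{8 \cdot 4}\right) 4 = 54 \left(-5 - \frac{1}{32}\right) 4 = 54 \left(- \frac{161}{32}\right) 4 = \left(- \frac{4347}{16}\right) 4 = - \frac{4347}{4}$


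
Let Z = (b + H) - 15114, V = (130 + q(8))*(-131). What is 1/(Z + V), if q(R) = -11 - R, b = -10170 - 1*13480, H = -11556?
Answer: -1/64861 ≈ -1.5418e-5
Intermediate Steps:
b = -23650 (b = -10170 - 13480 = -23650)
V = -14541 (V = (130 + (-11 - 1*8))*(-131) = (130 + (-11 - 8))*(-131) = (130 - 19)*(-131) = 111*(-131) = -14541)
Z = -50320 (Z = (-23650 - 11556) - 15114 = -35206 - 15114 = -50320)
1/(Z + V) = 1/(-50320 - 14541) = 1/(-64861) = -1/64861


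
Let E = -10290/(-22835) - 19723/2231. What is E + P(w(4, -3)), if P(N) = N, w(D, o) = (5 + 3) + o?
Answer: -34538658/10188977 ≈ -3.3898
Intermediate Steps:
w(D, o) = 8 + o
E = -85483543/10188977 (E = -10290*(-1/22835) - 19723*1/2231 = 2058/4567 - 19723/2231 = -85483543/10188977 ≈ -8.3898)
E + P(w(4, -3)) = -85483543/10188977 + (8 - 3) = -85483543/10188977 + 5 = -34538658/10188977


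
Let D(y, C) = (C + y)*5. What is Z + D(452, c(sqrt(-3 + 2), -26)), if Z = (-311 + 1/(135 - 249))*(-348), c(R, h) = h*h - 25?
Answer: 2161175/19 ≈ 1.1375e+5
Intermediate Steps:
c(R, h) = -25 + h**2 (c(R, h) = h**2 - 25 = -25 + h**2)
D(y, C) = 5*C + 5*y
Z = 2056390/19 (Z = (-311 + 1/(-114))*(-348) = (-311 - 1/114)*(-348) = -35455/114*(-348) = 2056390/19 ≈ 1.0823e+5)
Z + D(452, c(sqrt(-3 + 2), -26)) = 2056390/19 + (5*(-25 + (-26)**2) + 5*452) = 2056390/19 + (5*(-25 + 676) + 2260) = 2056390/19 + (5*651 + 2260) = 2056390/19 + (3255 + 2260) = 2056390/19 + 5515 = 2161175/19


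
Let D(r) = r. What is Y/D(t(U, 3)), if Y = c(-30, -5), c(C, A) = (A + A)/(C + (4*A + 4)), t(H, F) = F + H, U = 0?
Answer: 5/69 ≈ 0.072464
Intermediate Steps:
c(C, A) = 2*A/(4 + C + 4*A) (c(C, A) = (2*A)/(C + (4 + 4*A)) = (2*A)/(4 + C + 4*A) = 2*A/(4 + C + 4*A))
Y = 5/23 (Y = 2*(-5)/(4 - 30 + 4*(-5)) = 2*(-5)/(4 - 30 - 20) = 2*(-5)/(-46) = 2*(-5)*(-1/46) = 5/23 ≈ 0.21739)
Y/D(t(U, 3)) = 5/(23*(3 + 0)) = (5/23)/3 = (5/23)*(1/3) = 5/69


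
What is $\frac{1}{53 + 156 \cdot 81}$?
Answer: $\frac{1}{12689} \approx 7.8808 \cdot 10^{-5}$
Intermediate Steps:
$\frac{1}{53 + 156 \cdot 81} = \frac{1}{53 + 12636} = \frac{1}{12689}$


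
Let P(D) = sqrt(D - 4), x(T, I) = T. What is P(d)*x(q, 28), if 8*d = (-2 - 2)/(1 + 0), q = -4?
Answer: -6*I*sqrt(2) ≈ -8.4853*I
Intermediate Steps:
d = -1/2 (d = ((-2 - 2)/(1 + 0))/8 = (-4/1)/8 = (-4*1)/8 = (1/8)*(-4) = -1/2 ≈ -0.50000)
P(D) = sqrt(-4 + D)
P(d)*x(q, 28) = sqrt(-4 - 1/2)*(-4) = sqrt(-9/2)*(-4) = (3*I*sqrt(2)/2)*(-4) = -6*I*sqrt(2)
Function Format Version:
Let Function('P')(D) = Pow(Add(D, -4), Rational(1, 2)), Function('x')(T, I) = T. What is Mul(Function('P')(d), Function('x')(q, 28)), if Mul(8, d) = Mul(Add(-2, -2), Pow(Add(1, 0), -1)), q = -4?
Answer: Mul(-6, I, Pow(2, Rational(1, 2))) ≈ Mul(-8.4853, I)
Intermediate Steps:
d = Rational(-1, 2) (d = Mul(Rational(1, 8), Mul(Add(-2, -2), Pow(Add(1, 0), -1))) = Mul(Rational(1, 8), Mul(-4, Pow(1, -1))) = Mul(Rational(1, 8), Mul(-4, 1)) = Mul(Rational(1, 8), -4) = Rational(-1, 2) ≈ -0.50000)
Function('P')(D) = Pow(Add(-4, D), Rational(1, 2))
Mul(Function('P')(d), Function('x')(q, 28)) = Mul(Pow(Add(-4, Rational(-1, 2)), Rational(1, 2)), -4) = Mul(Pow(Rational(-9, 2), Rational(1, 2)), -4) = Mul(Mul(Rational(3, 2), I, Pow(2, Rational(1, 2))), -4) = Mul(-6, I, Pow(2, Rational(1, 2)))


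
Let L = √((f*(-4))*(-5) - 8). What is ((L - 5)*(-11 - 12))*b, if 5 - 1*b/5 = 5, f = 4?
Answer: 0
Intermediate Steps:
L = 6*√2 (L = √((4*(-4))*(-5) - 8) = √(-16*(-5) - 8) = √(80 - 8) = √72 = 6*√2 ≈ 8.4853)
b = 0 (b = 25 - 5*5 = 25 - 25 = 0)
((L - 5)*(-11 - 12))*b = ((6*√2 - 5)*(-11 - 12))*0 = ((-5 + 6*√2)*(-23))*0 = (115 - 138*√2)*0 = 0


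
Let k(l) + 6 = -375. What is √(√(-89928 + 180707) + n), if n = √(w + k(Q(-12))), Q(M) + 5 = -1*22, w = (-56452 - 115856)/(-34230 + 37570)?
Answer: √(697225*√90779 + 1670*I*√75403005)/835 ≈ 17.368 + 0.59876*I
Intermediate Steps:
w = -43077/835 (w = -172308/3340 = -172308*1/3340 = -43077/835 ≈ -51.589)
Q(M) = -27 (Q(M) = -5 - 1*22 = -5 - 22 = -27)
k(l) = -381 (k(l) = -6 - 375 = -381)
n = 2*I*√75403005/835 (n = √(-43077/835 - 381) = √(-361212/835) = 2*I*√75403005/835 ≈ 20.799*I)
√(√(-89928 + 180707) + n) = √(√(-89928 + 180707) + 2*I*√75403005/835) = √(√90779 + 2*I*√75403005/835)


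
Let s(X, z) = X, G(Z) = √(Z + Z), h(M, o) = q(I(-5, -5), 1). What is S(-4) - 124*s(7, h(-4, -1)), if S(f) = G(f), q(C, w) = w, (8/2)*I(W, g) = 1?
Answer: -868 + 2*I*√2 ≈ -868.0 + 2.8284*I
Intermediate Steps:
I(W, g) = ¼ (I(W, g) = (¼)*1 = ¼)
h(M, o) = 1
G(Z) = √2*√Z (G(Z) = √(2*Z) = √2*√Z)
S(f) = √2*√f
S(-4) - 124*s(7, h(-4, -1)) = √2*√(-4) - 124*7 = √2*(2*I) - 868 = 2*I*√2 - 868 = -868 + 2*I*√2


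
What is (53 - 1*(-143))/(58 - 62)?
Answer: -49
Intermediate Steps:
(53 - 1*(-143))/(58 - 62) = (53 + 143)/(-4) = 196*(-¼) = -49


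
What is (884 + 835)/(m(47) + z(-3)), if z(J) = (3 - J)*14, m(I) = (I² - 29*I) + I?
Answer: 1719/977 ≈ 1.7595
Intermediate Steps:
m(I) = I² - 28*I
z(J) = 42 - 14*J
(884 + 835)/(m(47) + z(-3)) = (884 + 835)/(47*(-28 + 47) + (42 - 14*(-3))) = 1719/(47*19 + (42 + 42)) = 1719/(893 + 84) = 1719/977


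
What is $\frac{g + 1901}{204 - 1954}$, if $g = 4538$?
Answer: $- \frac{6439}{1750} \approx -3.6794$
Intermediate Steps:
$\frac{g + 1901}{204 - 1954} = \frac{4538 + 1901}{204 - 1954} = \frac{6439}{-1750} = 6439 \left(- \frac{1}{1750}\right) = - \frac{6439}{1750}$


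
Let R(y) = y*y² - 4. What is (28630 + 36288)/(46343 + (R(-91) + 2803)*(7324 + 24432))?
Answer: -64918/23841469289 ≈ -2.7229e-6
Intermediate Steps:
R(y) = -4 + y³ (R(y) = y³ - 4 = -4 + y³)
(28630 + 36288)/(46343 + (R(-91) + 2803)*(7324 + 24432)) = (28630 + 36288)/(46343 + ((-4 + (-91)³) + 2803)*(7324 + 24432)) = 64918/(46343 + ((-4 - 753571) + 2803)*31756) = 64918/(46343 + (-753575 + 2803)*31756) = 64918/(46343 - 750772*31756) = 64918/(46343 - 23841515632) = 64918/(-23841469289) = 64918*(-1/23841469289) = -64918/23841469289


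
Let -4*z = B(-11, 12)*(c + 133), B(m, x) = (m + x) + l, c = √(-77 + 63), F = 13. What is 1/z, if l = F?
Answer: -38/17703 + 2*I*√14/123921 ≈ -0.0021465 + 6.0388e-5*I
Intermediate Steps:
l = 13
c = I*√14 (c = √(-14) = I*√14 ≈ 3.7417*I)
B(m, x) = 13 + m + x (B(m, x) = (m + x) + 13 = 13 + m + x)
z = -931/2 - 7*I*√14/2 (z = -(13 - 11 + 12)*(I*√14 + 133)/4 = -7*(133 + I*√14)/2 = -(1862 + 14*I*√14)/4 = -931/2 - 7*I*√14/2 ≈ -465.5 - 13.096*I)
1/z = 1/(-931/2 - 7*I*√14/2)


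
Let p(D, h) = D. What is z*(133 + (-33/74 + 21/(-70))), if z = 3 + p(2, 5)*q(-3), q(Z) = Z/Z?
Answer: 24467/37 ≈ 661.27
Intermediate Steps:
q(Z) = 1
z = 5 (z = 3 + 2*1 = 3 + 2 = 5)
z*(133 + (-33/74 + 21/(-70))) = 5*(133 + (-33/74 + 21/(-70))) = 5*(133 + (-33*1/74 + 21*(-1/70))) = 5*(133 + (-33/74 - 3/10)) = 5*(133 - 138/185) = 5*(24467/185) = 24467/37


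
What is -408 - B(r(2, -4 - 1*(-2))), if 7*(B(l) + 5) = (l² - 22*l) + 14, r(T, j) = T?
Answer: -2795/7 ≈ -399.29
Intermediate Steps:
B(l) = -3 - 22*l/7 + l²/7 (B(l) = -5 + ((l² - 22*l) + 14)/7 = -5 + (14 + l² - 22*l)/7 = -5 + (2 - 22*l/7 + l²/7) = -3 - 22*l/7 + l²/7)
-408 - B(r(2, -4 - 1*(-2))) = -408 - (-3 - 22/7*2 + (⅐)*2²) = -408 - (-3 - 44/7 + (⅐)*4) = -408 - (-3 - 44/7 + 4/7) = -408 - 1*(-61/7) = -408 + 61/7 = -2795/7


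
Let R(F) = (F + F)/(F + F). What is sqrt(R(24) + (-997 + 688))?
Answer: 2*I*sqrt(77) ≈ 17.55*I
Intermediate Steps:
R(F) = 1 (R(F) = (2*F)/((2*F)) = (2*F)*(1/(2*F)) = 1)
sqrt(R(24) + (-997 + 688)) = sqrt(1 + (-997 + 688)) = sqrt(1 - 309) = sqrt(-308) = 2*I*sqrt(77)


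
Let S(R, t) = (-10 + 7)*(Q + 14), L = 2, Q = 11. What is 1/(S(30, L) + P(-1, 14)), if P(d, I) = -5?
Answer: -1/80 ≈ -0.012500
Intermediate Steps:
S(R, t) = -75 (S(R, t) = (-10 + 7)*(11 + 14) = -3*25 = -75)
1/(S(30, L) + P(-1, 14)) = 1/(-75 - 5) = 1/(-80) = -1/80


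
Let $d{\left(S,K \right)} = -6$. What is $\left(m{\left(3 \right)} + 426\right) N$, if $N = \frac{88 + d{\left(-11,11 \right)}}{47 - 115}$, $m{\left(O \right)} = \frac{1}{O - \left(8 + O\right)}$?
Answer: $- \frac{139687}{272} \approx -513.55$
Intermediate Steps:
$m{\left(O \right)} = - \frac{1}{8}$ ($m{\left(O \right)} = \frac{1}{-8} = - \frac{1}{8}$)
$N = - \frac{41}{34}$ ($N = \frac{88 - 6}{47 - 115} = \frac{82}{-68} = 82 \left(- \frac{1}{68}\right) = - \frac{41}{34} \approx -1.2059$)
$\left(m{\left(3 \right)} + 426\right) N = \left(- \frac{1}{8} + 426\right) \left(- \frac{41}{34}\right) = \frac{3407}{8} \left(- \frac{41}{34}\right) = - \frac{139687}{272}$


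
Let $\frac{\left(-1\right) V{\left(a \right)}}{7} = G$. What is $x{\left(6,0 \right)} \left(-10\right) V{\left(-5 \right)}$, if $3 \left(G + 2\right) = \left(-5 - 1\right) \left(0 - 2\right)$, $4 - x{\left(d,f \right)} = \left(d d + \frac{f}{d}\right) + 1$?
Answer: $-4620$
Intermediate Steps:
$x{\left(d,f \right)} = 3 - d^{2} - \frac{f}{d}$ ($x{\left(d,f \right)} = 4 - \left(\left(d d + \frac{f}{d}\right) + 1\right) = 4 - \left(\left(d^{2} + \frac{f}{d}\right) + 1\right) = 4 - \left(1 + d^{2} + \frac{f}{d}\right) = 3 - d^{2} - \frac{f}{d}$)
$G = 2$ ($G = -2 + \frac{\left(-5 - 1\right) \left(0 - 2\right)}{3} = -2 + \frac{\left(-6\right) \left(-2\right)}{3} = -2 + \frac{1}{3} \cdot 12 = -2 + 4 = 2$)
$V{\left(a \right)} = -14$ ($V{\left(a \right)} = \left(-7\right) 2 = -14$)
$x{\left(6,0 \right)} \left(-10\right) V{\left(-5 \right)} = \left(3 - 6^{2} - \frac{0}{6}\right) \left(-10\right) \left(-14\right) = \left(3 - 36 - 0 \cdot \frac{1}{6}\right) \left(-10\right) \left(-14\right) = \left(3 - 36 + 0\right) \left(-10\right) \left(-14\right) = \left(-33\right) \left(-10\right) \left(-14\right) = 330 \left(-14\right) = -4620$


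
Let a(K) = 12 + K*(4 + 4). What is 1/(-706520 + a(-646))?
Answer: -1/711676 ≈ -1.4051e-6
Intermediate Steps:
a(K) = 12 + 8*K (a(K) = 12 + K*8 = 12 + 8*K)
1/(-706520 + a(-646)) = 1/(-706520 + (12 + 8*(-646))) = 1/(-706520 + (12 - 5168)) = 1/(-706520 - 5156) = 1/(-711676) = -1/711676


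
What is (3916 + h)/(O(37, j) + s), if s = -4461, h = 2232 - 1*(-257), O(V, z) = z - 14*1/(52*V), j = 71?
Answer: -2053870/1407729 ≈ -1.4590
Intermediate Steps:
O(V, z) = z - 7/(26*V)
h = 2489 (h = 2232 + 257 = 2489)
(3916 + h)/(O(37, j) + s) = (3916 + 2489)/((71 - 7/26/37) - 4461) = 6405/((71 - 7/26*1/37) - 4461) = 6405/((71 - 7/962) - 4461) = 6405/(68295/962 - 4461) = 6405/(-4223187/962) = 6405*(-962/4223187) = -2053870/1407729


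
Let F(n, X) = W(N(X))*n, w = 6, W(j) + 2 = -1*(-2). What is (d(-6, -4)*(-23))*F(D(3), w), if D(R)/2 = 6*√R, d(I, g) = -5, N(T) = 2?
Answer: 0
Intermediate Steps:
W(j) = 0 (W(j) = -2 - 1*(-2) = -2 + 2 = 0)
D(R) = 12*√R (D(R) = 2*(6*√R) = 12*√R)
F(n, X) = 0 (F(n, X) = 0*n = 0)
(d(-6, -4)*(-23))*F(D(3), w) = -5*(-23)*0 = 115*0 = 0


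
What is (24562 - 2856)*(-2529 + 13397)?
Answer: 235900808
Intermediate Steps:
(24562 - 2856)*(-2529 + 13397) = 21706*10868 = 235900808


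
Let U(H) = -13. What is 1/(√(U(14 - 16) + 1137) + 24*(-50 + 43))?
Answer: -42/6775 - √281/13550 ≈ -0.0074364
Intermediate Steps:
1/(√(U(14 - 16) + 1137) + 24*(-50 + 43)) = 1/(√(-13 + 1137) + 24*(-50 + 43)) = 1/(√1124 + 24*(-7)) = 1/(2*√281 - 168) = 1/(-168 + 2*√281)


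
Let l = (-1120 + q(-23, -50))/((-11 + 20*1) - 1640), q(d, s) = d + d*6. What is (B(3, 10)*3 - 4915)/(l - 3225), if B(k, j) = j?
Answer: 1138205/751242 ≈ 1.5151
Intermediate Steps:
q(d, s) = 7*d (q(d, s) = d + 6*d = 7*d)
l = 183/233 (l = (-1120 + 7*(-23))/((-11 + 20*1) - 1640) = (-1120 - 161)/((-11 + 20) - 1640) = -1281/(9 - 1640) = -1281/(-1631) = -1281*(-1/1631) = 183/233 ≈ 0.78541)
(B(3, 10)*3 - 4915)/(l - 3225) = (10*3 - 4915)/(183/233 - 3225) = (30 - 4915)/(-751242/233) = -4885*(-233/751242) = 1138205/751242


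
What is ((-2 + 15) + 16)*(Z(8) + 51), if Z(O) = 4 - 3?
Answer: 1508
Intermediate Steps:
Z(O) = 1
((-2 + 15) + 16)*(Z(8) + 51) = ((-2 + 15) + 16)*(1 + 51) = (13 + 16)*52 = 29*52 = 1508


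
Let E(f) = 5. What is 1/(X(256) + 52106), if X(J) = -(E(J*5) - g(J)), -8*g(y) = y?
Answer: 1/52069 ≈ 1.9205e-5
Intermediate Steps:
g(y) = -y/8
X(J) = -5 - J/8 (X(J) = -(5 - (-1)*J/8) = -(5 + J/8) = -5 - J/8)
1/(X(256) + 52106) = 1/((-5 - ⅛*256) + 52106) = 1/((-5 - 32) + 52106) = 1/(-37 + 52106) = 1/52069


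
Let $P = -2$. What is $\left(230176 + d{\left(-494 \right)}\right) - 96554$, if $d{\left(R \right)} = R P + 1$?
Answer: $134611$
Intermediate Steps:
$d{\left(R \right)} = 1 - 2 R$ ($d{\left(R \right)} = R \left(-2\right) + 1 = - 2 R + 1 = 1 - 2 R$)
$\left(230176 + d{\left(-494 \right)}\right) - 96554 = \left(230176 + \left(1 - -988\right)\right) - 96554 = \left(230176 + \left(1 + 988\right)\right) - 96554 = \left(230176 + 989\right) - 96554 = 231165 - 96554 = 134611$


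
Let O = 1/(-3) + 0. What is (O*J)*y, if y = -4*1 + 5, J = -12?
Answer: 4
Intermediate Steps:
y = 1 (y = -4 + 5 = 1)
O = -⅓ (O = -⅓ + 0 = -⅓ ≈ -0.33333)
(O*J)*y = -⅓*(-12)*1 = 4*1 = 4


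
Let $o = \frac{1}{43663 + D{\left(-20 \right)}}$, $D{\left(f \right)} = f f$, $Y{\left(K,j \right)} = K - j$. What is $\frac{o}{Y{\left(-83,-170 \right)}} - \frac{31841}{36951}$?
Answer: $- \frac{13562425730}{15738995159} \approx -0.86171$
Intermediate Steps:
$D{\left(f \right)} = f^{2}$
$o = \frac{1}{44063}$ ($o = \frac{1}{43663 + \left(-20\right)^{2}} = \frac{1}{43663 + 400} = \frac{1}{44063} \approx 2.2695 \cdot 10^{-5}$)
$\frac{o}{Y{\left(-83,-170 \right)}} - \frac{31841}{36951} = \frac{1}{44063 \left(-83 - -170\right)} - \frac{31841}{36951} = \frac{1}{44063 \left(-83 + 170\right)} - \frac{31841}{36951} = \frac{1}{44063 \cdot 87} - \frac{31841}{36951} = \frac{1}{44063} \cdot \frac{1}{87} - \frac{31841}{36951} = \frac{1}{3833481} - \frac{31841}{36951} = - \frac{13562425730}{15738995159}$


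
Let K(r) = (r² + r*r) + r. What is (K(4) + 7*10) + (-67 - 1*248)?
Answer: -209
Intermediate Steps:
K(r) = r + 2*r² (K(r) = (r² + r²) + r = 2*r² + r = r + 2*r²)
(K(4) + 7*10) + (-67 - 1*248) = (4*(1 + 2*4) + 7*10) + (-67 - 1*248) = (4*(1 + 8) + 70) + (-67 - 248) = (4*9 + 70) - 315 = (36 + 70) - 315 = 106 - 315 = -209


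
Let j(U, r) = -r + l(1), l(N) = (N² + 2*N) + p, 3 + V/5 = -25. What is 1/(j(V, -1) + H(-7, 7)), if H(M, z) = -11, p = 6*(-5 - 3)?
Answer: -1/55 ≈ -0.018182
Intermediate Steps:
V = -140 (V = -15 + 5*(-25) = -15 - 125 = -140)
p = -48 (p = 6*(-8) = -48)
l(N) = -48 + N² + 2*N (l(N) = (N² + 2*N) - 48 = -48 + N² + 2*N)
j(U, r) = -45 - r (j(U, r) = -r + (-48 + 1² + 2*1) = -r + (-48 + 1 + 2) = -r - 45 = -45 - r)
1/(j(V, -1) + H(-7, 7)) = 1/((-45 - 1*(-1)) - 11) = 1/((-45 + 1) - 11) = 1/(-44 - 11) = 1/(-55) = -1/55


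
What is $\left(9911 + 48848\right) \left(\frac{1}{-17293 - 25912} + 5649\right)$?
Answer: $\frac{14341017920396}{43205} \approx 3.3193 \cdot 10^{8}$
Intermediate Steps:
$\left(9911 + 48848\right) \left(\frac{1}{-17293 - 25912} + 5649\right) = 58759 \left(\frac{1}{-43205} + 5649\right) = 58759 \left(- \frac{1}{43205} + 5649\right) = 58759 \cdot \frac{244065044}{43205} = \frac{14341017920396}{43205}$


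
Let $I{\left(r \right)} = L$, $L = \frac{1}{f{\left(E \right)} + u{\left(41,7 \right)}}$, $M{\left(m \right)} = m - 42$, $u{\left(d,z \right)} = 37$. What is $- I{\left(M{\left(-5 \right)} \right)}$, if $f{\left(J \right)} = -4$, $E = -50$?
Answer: $- \frac{1}{33} \approx -0.030303$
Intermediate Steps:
$M{\left(m \right)} = -42 + m$
$L = \frac{1}{33}$ ($L = \frac{1}{-4 + 37} = \frac{1}{33} \approx 0.030303$)
$I{\left(r \right)} = \frac{1}{33}$
$- I{\left(M{\left(-5 \right)} \right)} = \left(-1\right) \frac{1}{33} = - \frac{1}{33}$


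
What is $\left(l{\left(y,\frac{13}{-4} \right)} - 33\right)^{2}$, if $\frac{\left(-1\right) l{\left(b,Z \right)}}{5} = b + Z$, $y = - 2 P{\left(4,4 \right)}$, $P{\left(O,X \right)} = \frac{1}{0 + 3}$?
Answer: $\frac{25921}{144} \approx 180.01$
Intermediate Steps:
$P{\left(O,X \right)} = \frac{1}{3}$
$y = - \frac{2}{3}$ ($y = \left(-2\right) \frac{1}{3} = - \frac{2}{3} \approx -0.66667$)
$l{\left(b,Z \right)} = - 5 Z - 5 b$ ($l{\left(b,Z \right)} = - 5 \left(b + Z\right) = - 5 \left(Z + b\right) = - 5 Z - 5 b$)
$\left(l{\left(y,\frac{13}{-4} \right)} - 33\right)^{2} = \left(\left(- 5 \frac{13}{-4} - - \frac{10}{3}\right) - 33\right)^{2} = \left(\left(- 5 \cdot 13 \left(- \frac{1}{4}\right) + \frac{10}{3}\right) - 33\right)^{2} = \left(\left(\left(-5\right) \left(- \frac{13}{4}\right) + \frac{10}{3}\right) - 33\right)^{2} = \left(\left(\frac{65}{4} + \frac{10}{3}\right) - 33\right)^{2} = \left(\frac{235}{12} - 33\right)^{2} = \left(- \frac{161}{12}\right)^{2} = \frac{25921}{144}$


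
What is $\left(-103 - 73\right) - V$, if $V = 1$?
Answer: $-177$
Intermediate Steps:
$\left(-103 - 73\right) - V = \left(-103 - 73\right) - 1 = -176 - 1 = -177$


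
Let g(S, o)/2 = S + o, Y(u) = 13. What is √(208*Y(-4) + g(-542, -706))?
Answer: 4*√13 ≈ 14.422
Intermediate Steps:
g(S, o) = 2*S + 2*o (g(S, o) = 2*(S + o) = 2*S + 2*o)
√(208*Y(-4) + g(-542, -706)) = √(208*13 + (2*(-542) + 2*(-706))) = √(2704 + (-1084 - 1412)) = √(2704 - 2496) = √208 = 4*√13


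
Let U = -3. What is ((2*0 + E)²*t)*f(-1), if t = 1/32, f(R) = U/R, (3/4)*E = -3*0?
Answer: 0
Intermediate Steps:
E = 0 (E = 4*(-3*0)/3 = (4/3)*0 = 0)
f(R) = -3/R
t = 1/32 ≈ 0.031250
((2*0 + E)²*t)*f(-1) = ((2*0 + 0)²*(1/32))*(-3/(-1)) = ((0 + 0)²*(1/32))*(-3*(-1)) = (0²*(1/32))*3 = (0*(1/32))*3 = 0*3 = 0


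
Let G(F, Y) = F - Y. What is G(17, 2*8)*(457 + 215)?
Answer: 672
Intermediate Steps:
G(17, 2*8)*(457 + 215) = (17 - 2*8)*(457 + 215) = (17 - 1*16)*672 = (17 - 16)*672 = 1*672 = 672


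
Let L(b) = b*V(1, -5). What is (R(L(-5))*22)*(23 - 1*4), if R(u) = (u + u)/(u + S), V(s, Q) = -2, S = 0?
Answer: 836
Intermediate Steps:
L(b) = -2*b (L(b) = b*(-2) = -2*b)
R(u) = 2 (R(u) = (u + u)/(u + 0) = (2*u)/u = 2)
(R(L(-5))*22)*(23 - 1*4) = (2*22)*(23 - 1*4) = 44*(23 - 4) = 44*19 = 836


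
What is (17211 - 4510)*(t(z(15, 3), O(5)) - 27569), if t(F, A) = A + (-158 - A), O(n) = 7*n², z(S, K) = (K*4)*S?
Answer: -352160627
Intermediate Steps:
z(S, K) = 4*K*S (z(S, K) = (4*K)*S = 4*K*S)
t(F, A) = -158
(17211 - 4510)*(t(z(15, 3), O(5)) - 27569) = (17211 - 4510)*(-158 - 27569) = 12701*(-27727) = -352160627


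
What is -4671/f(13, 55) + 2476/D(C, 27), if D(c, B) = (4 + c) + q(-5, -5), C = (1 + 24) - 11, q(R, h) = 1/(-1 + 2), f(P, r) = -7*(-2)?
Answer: -54085/266 ≈ -203.33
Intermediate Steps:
f(P, r) = 14
q(R, h) = 1 (q(R, h) = 1/1 = 1)
C = 14 (C = 25 - 11 = 14)
D(c, B) = 5 + c (D(c, B) = (4 + c) + 1 = 5 + c)
-4671/f(13, 55) + 2476/D(C, 27) = -4671/14 + 2476/(5 + 14) = -4671*1/14 + 2476/19 = -4671/14 + 2476*(1/19) = -4671/14 + 2476/19 = -54085/266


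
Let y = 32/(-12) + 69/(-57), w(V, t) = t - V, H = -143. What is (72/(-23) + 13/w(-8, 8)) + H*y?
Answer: 11581283/20976 ≈ 552.12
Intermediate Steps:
y = -221/57 (y = 32*(-1/12) + 69*(-1/57) = -8/3 - 23/19 = -221/57 ≈ -3.8772)
(72/(-23) + 13/w(-8, 8)) + H*y = (72/(-23) + 13/(8 - 1*(-8))) - 143*(-221/57) = (72*(-1/23) + 13/(8 + 8)) + 31603/57 = (-72/23 + 13/16) + 31603/57 = -853/368 + 31603/57 = 11581283/20976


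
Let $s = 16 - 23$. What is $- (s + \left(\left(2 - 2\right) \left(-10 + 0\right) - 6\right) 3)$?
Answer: $25$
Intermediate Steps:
$s = -7$
$- (s + \left(\left(2 - 2\right) \left(-10 + 0\right) - 6\right) 3) = - (-7 + \left(\left(2 - 2\right) \left(-10 + 0\right) - 6\right) 3) = - (-7 + \left(0 \left(-10\right) - 6\right) 3) = - (-7 + \left(0 - 6\right) 3) = - (-7 - 18) = \left(-1\right) \left(-25\right) = 25$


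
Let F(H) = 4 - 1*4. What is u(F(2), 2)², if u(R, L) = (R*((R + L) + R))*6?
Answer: 0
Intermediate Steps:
F(H) = 0 (F(H) = 4 - 4 = 0)
u(R, L) = 6*R*(L + 2*R) (u(R, L) = (R*((L + R) + R))*6 = (R*(L + 2*R))*6 = 6*R*(L + 2*R))
u(F(2), 2)² = (6*0*(2 + 2*0))² = (6*0*(2 + 0))² = (6*0*2)² = 0² = 0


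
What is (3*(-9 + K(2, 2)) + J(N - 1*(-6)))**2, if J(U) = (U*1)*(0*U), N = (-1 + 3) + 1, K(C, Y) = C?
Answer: 441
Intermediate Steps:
N = 3 (N = 2 + 1 = 3)
J(U) = 0 (J(U) = U*0 = 0)
(3*(-9 + K(2, 2)) + J(N - 1*(-6)))**2 = (3*(-9 + 2) + 0)**2 = (3*(-7) + 0)**2 = (-21 + 0)**2 = (-21)**2 = 441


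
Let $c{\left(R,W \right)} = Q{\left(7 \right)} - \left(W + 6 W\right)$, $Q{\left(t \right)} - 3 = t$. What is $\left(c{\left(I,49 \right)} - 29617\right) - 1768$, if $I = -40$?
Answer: $-31718$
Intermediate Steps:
$Q{\left(t \right)} = 3 + t$
$c{\left(R,W \right)} = 10 - 7 W$ ($c{\left(R,W \right)} = \left(3 + 7\right) - \left(W + 6 W\right) = 10 - 7 W$)
$\left(c{\left(I,49 \right)} - 29617\right) - 1768 = \left(\left(10 - 343\right) - 29617\right) - 1768 = \left(-333 - 29617\right) - 1768 = -29950 - 1768 = -31718$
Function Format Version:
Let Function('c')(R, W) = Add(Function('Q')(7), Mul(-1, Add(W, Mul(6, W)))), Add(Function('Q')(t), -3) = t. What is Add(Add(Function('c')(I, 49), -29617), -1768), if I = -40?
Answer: -31718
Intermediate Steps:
Function('Q')(t) = Add(3, t)
Function('c')(R, W) = Add(10, Mul(-7, W)) (Function('c')(R, W) = Add(Add(3, 7), Mul(-1, Add(W, Mul(6, W)))) = Add(10, Mul(-1, Mul(7, W))) = Add(10, Mul(-7, W)))
Add(Add(Function('c')(I, 49), -29617), -1768) = Add(Add(Add(10, Mul(-7, 49)), -29617), -1768) = Add(Add(Add(10, -343), -29617), -1768) = Add(Add(-333, -29617), -1768) = Add(-29950, -1768) = -31718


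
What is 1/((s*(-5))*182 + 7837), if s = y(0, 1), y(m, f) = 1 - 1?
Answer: 1/7837 ≈ 0.00012760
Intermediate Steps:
y(m, f) = 0
s = 0
1/((s*(-5))*182 + 7837) = 1/((0*(-5))*182 + 7837) = 1/(0*182 + 7837) = 1/(0 + 7837) = 1/7837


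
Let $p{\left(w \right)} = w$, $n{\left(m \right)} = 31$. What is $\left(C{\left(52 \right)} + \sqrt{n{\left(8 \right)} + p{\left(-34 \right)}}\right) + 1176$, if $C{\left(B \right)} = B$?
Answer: $1228 + i \sqrt{3} \approx 1228.0 + 1.732 i$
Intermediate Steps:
$\left(C{\left(52 \right)} + \sqrt{n{\left(8 \right)} + p{\left(-34 \right)}}\right) + 1176 = \left(52 + \sqrt{31 - 34}\right) + 1176 = \left(52 + \sqrt{-3}\right) + 1176 = \left(52 + i \sqrt{3}\right) + 1176 = 1228 + i \sqrt{3}$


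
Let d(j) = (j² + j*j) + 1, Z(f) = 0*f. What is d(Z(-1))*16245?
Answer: 16245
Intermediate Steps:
Z(f) = 0
d(j) = 1 + 2*j² (d(j) = (j² + j²) + 1 = 2*j² + 1 = 1 + 2*j²)
d(Z(-1))*16245 = (1 + 2*0²)*16245 = (1 + 2*0)*16245 = (1 + 0)*16245 = 1*16245 = 16245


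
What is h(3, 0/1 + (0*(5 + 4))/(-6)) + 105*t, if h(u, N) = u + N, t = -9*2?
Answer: -1887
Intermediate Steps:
t = -18
h(u, N) = N + u
h(3, 0/1 + (0*(5 + 4))/(-6)) + 105*t = ((0/1 + (0*(5 + 4))/(-6)) + 3) + 105*(-18) = ((0*1 + (0*9)*(-⅙)) + 3) - 1890 = ((0 + 0*(-⅙)) + 3) - 1890 = ((0 + 0) + 3) - 1890 = (0 + 3) - 1890 = 3 - 1890 = -1887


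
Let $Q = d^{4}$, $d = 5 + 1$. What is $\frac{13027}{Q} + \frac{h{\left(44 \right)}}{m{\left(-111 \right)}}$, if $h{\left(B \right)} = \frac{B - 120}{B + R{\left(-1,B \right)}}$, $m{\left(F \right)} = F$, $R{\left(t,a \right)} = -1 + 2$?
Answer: $\frac{2413643}{239760} \approx 10.067$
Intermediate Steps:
$R{\left(t,a \right)} = 1$
$d = 6$
$Q = 1296$ ($Q = 6^{4} = 1296$)
$h{\left(B \right)} = \frac{-120 + B}{1 + B}$ ($h{\left(B \right)} = \frac{B - 120}{B + 1} = \frac{-120 + B}{1 + B}$)
$\frac{13027}{Q} + \frac{h{\left(44 \right)}}{m{\left(-111 \right)}} = \frac{13027}{1296} + \frac{\frac{1}{1 + 44} \left(-120 + 44\right)}{-111} = 13027 \cdot \frac{1}{1296} + \frac{1}{45} \left(-76\right) \left(- \frac{1}{111}\right) = \frac{13027}{1296} + \frac{1}{45} \left(-76\right) \left(- \frac{1}{111}\right) = \frac{13027}{1296} - - \frac{76}{4995} = \frac{13027}{1296} + \frac{76}{4995} = \frac{2413643}{239760}$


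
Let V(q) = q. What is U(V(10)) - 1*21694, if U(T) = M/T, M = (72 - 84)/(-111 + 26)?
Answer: -9219944/425 ≈ -21694.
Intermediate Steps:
M = 12/85 (M = -12/(-85) = -12*(-1/85) = 12/85 ≈ 0.14118)
U(T) = 12/(85*T)
U(V(10)) - 1*21694 = (12/85)/10 - 1*21694 = (12/85)*(⅒) - 21694 = 6/425 - 21694 = -9219944/425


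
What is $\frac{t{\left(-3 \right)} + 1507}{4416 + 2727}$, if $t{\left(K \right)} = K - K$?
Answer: $\frac{1507}{7143} \approx 0.21098$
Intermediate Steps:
$t{\left(K \right)} = 0$
$\frac{t{\left(-3 \right)} + 1507}{4416 + 2727} = \frac{0 + 1507}{4416 + 2727} = \frac{1507}{7143}$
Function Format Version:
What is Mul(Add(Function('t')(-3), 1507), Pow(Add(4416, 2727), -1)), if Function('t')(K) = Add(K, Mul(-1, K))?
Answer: Rational(1507, 7143) ≈ 0.21098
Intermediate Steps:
Function('t')(K) = 0
Mul(Add(Function('t')(-3), 1507), Pow(Add(4416, 2727), -1)) = Mul(Add(0, 1507), Pow(Add(4416, 2727), -1)) = Mul(1507, Pow(7143, -1)) = Mul(1507, Rational(1, 7143)) = Rational(1507, 7143)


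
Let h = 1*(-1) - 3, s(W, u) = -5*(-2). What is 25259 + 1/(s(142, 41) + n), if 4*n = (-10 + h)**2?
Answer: 1490282/59 ≈ 25259.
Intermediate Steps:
s(W, u) = 10
h = -4 (h = -1 - 3 = -4)
n = 49 (n = (-10 - 4)**2/4 = (1/4)*(-14)**2 = (1/4)*196 = 49)
25259 + 1/(s(142, 41) + n) = 25259 + 1/(10 + 49) = 25259 + 1/59 = 1490282/59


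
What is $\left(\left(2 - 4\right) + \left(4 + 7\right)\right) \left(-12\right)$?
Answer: $-108$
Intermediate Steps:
$\left(\left(2 - 4\right) + \left(4 + 7\right)\right) \left(-12\right) = \left(-2 + 11\right) \left(-12\right) = 9 \left(-12\right) = -108$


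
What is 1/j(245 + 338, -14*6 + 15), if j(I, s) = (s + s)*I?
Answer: -1/80454 ≈ -1.2429e-5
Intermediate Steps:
j(I, s) = 2*I*s (j(I, s) = (2*s)*I = 2*I*s)
1/j(245 + 338, -14*6 + 15) = 1/(2*(245 + 338)*(-14*6 + 15)) = 1/(2*583*(-84 + 15)) = 1/(2*583*(-69)) = 1/(-80454) = -1/80454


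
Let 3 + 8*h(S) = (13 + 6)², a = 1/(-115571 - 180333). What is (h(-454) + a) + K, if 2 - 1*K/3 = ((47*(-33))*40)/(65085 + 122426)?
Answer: 2870950153377/55485254944 ≈ 51.743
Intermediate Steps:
a = -1/295904 (a = 1/(-295904) = -1/295904 ≈ -3.3795e-6)
K = 1311186/187511 (K = 6 - 3*(47*(-33))*40/(65085 + 122426) = 6 - 3*(-1551*40)/187511 = 6 - (-186120)/187511 = 6 - 3*(-62040/187511) = 6 + 186120/187511 = 1311186/187511 ≈ 6.9926)
h(S) = 179/4 (h(S) = -3/8 + (13 + 6)²/8 = -3/8 + (⅛)*19² = -3/8 + (⅛)*361 = -3/8 + 361/8 = 179/4)
(h(-454) + a) + K = (179/4 - 1/295904) + 1311186/187511 = 13241703/295904 + 1311186/187511 = 2870950153377/55485254944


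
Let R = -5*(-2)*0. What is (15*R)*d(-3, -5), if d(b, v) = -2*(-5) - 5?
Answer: 0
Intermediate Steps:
d(b, v) = 5 (d(b, v) = 10 - 5 = 5)
R = 0 (R = 10*0 = 0)
(15*R)*d(-3, -5) = (15*0)*5 = 0*5 = 0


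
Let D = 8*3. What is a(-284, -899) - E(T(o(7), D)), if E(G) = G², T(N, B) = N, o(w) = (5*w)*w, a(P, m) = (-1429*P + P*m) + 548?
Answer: 601675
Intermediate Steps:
a(P, m) = 548 - 1429*P + P*m
o(w) = 5*w²
D = 24
a(-284, -899) - E(T(o(7), D)) = (548 - 1429*(-284) - 284*(-899)) - (5*7²)² = (548 + 405836 + 255316) - (5*49)² = 661700 - 1*245² = 661700 - 1*60025 = 661700 - 60025 = 601675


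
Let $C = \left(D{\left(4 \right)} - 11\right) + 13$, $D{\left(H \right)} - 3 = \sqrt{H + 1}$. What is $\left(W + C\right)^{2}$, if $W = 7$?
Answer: $\left(12 + \sqrt{5}\right)^{2} \approx 202.67$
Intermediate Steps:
$D{\left(H \right)} = 3 + \sqrt{1 + H}$ ($D{\left(H \right)} = 3 + \sqrt{H + 1} = 3 + \sqrt{1 + H}$)
$C = 5 + \sqrt{5}$ ($C = \left(\left(3 + \sqrt{1 + 4}\right) - 11\right) + 13 = \left(\left(3 + \sqrt{5}\right) - 11\right) + 13 = \left(-8 + \sqrt{5}\right) + 13 = 5 + \sqrt{5} \approx 7.2361$)
$\left(W + C\right)^{2} = \left(7 + \left(5 + \sqrt{5}\right)\right)^{2} = \left(12 + \sqrt{5}\right)^{2}$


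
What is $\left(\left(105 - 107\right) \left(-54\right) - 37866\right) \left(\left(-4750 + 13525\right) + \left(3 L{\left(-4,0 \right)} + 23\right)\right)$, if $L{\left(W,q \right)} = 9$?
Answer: $-333214350$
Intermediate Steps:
$\left(\left(105 - 107\right) \left(-54\right) - 37866\right) \left(\left(-4750 + 13525\right) + \left(3 L{\left(-4,0 \right)} + 23\right)\right) = \left(\left(105 - 107\right) \left(-54\right) - 37866\right) \left(\left(-4750 + 13525\right) + \left(3 \cdot 9 + 23\right)\right) = \left(\left(-2\right) \left(-54\right) - 37866\right) \left(8775 + \left(27 + 23\right)\right) = \left(108 - 37866\right) \left(8775 + 50\right) = \left(-37758\right) 8825 = -333214350$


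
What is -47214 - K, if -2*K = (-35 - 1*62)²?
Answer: -85019/2 ≈ -42510.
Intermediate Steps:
K = -9409/2 (K = -(-35 - 1*62)²/2 = -(-35 - 62)²/2 = -½*(-97)² = -½*9409 = -9409/2 ≈ -4704.5)
-47214 - K = -47214 - 1*(-9409/2) = -47214 + 9409/2 = -85019/2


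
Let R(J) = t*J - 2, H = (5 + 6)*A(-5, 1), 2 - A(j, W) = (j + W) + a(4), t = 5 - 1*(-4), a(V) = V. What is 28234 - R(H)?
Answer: 28038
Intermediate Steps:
t = 9 (t = 5 + 4 = 9)
A(j, W) = -2 - W - j (A(j, W) = 2 - ((j + W) + 4) = 2 - ((W + j) + 4) = 2 - (4 + W + j) = 2 + (-4 - W - j) = -2 - W - j)
H = 22 (H = (5 + 6)*(-2 - 1*1 - 1*(-5)) = 11*(-2 - 1 + 5) = 11*2 = 22)
R(J) = -2 + 9*J (R(J) = 9*J - 2 = -2 + 9*J)
28234 - R(H) = 28234 - (-2 + 9*22) = 28234 - (-2 + 198) = 28234 - 1*196 = 28234 - 196 = 28038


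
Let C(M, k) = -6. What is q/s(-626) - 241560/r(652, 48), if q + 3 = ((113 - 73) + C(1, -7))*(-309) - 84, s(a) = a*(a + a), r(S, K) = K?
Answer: -3944242533/783752 ≈ -5032.5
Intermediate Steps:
s(a) = 2*a**2 (s(a) = a*(2*a) = 2*a**2)
q = -10593 (q = -3 + (((113 - 73) - 6)*(-309) - 84) = -3 + ((40 - 6)*(-309) - 84) = -3 + (34*(-309) - 84) = -3 + (-10506 - 84) = -3 - 10590 = -10593)
q/s(-626) - 241560/r(652, 48) = -10593/(2*(-626)**2) - 241560/48 = -10593/(2*391876) - 241560*1/48 = -10593/783752 - 10065/2 = -3944242533/783752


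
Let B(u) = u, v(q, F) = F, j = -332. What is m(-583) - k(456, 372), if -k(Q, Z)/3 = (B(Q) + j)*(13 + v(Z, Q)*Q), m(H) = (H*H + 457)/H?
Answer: 45098806978/583 ≈ 7.7356e+7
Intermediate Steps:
m(H) = (457 + H²)/H (m(H) = (H² + 457)/H = (457 + H²)/H)
k(Q, Z) = -3*(-332 + Q)*(13 + Q²) (k(Q, Z) = -3*(Q - 332)*(13 + Q*Q) = -3*(-332 + Q)*(13 + Q²))
m(-583) - k(456, 372) = (-583 + 457/(-583)) - (12948 - 39*456 - 3*456³ + 996*456²) = (-583 + 457*(-1/583)) - (12948 - 17784 - 3*94818816 + 996*207936) = (-583 - 457/583) - (12948 - 17784 - 284456448 + 207104256) = -340346/583 - 1*(-77357028) = -340346/583 + 77357028 = 45098806978/583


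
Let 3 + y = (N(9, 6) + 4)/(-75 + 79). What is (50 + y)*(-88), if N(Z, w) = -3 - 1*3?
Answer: -4092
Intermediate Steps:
N(Z, w) = -6 (N(Z, w) = -3 - 3 = -6)
y = -7/2 (y = -3 + (-6 + 4)/(-75 + 79) = -3 - 2/4 = -3 - 2*¼ = -3 - ½ = -7/2 ≈ -3.5000)
(50 + y)*(-88) = (50 - 7/2)*(-88) = (93/2)*(-88) = -4092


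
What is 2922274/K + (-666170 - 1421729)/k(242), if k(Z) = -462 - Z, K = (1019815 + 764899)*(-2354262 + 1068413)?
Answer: 217793747220143469/73435926789952 ≈ 2965.8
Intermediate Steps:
K = -2294872712186 (K = 1784714*(-1285849) = -2294872712186)
2922274/K + (-666170 - 1421729)/k(242) = 2922274/(-2294872712186) + (-666170 - 1421729)/(-462 - 1*242) = 2922274*(-1/2294872712186) - 2087899/(-462 - 242) = -1461137/1147436356093 - 2087899/(-704) = -1461137/1147436356093 - 2087899*(-1/704) = -1461137/1147436356093 + 189809/64 = 217793747220143469/73435926789952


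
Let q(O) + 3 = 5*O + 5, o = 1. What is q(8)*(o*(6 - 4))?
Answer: 84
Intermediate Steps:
q(O) = 2 + 5*O (q(O) = -3 + (5*O + 5) = -3 + (5 + 5*O) = 2 + 5*O)
q(8)*(o*(6 - 4)) = (2 + 5*8)*(1*(6 - 4)) = (2 + 40)*(1*2) = 42*2 = 84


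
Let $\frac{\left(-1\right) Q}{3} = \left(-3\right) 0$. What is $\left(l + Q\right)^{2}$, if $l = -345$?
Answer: $119025$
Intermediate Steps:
$Q = 0$ ($Q = - 3 \left(\left(-3\right) 0\right) = \left(-3\right) 0 = 0$)
$\left(l + Q\right)^{2} = \left(-345 + 0\right)^{2} = \left(-345\right)^{2} = 119025$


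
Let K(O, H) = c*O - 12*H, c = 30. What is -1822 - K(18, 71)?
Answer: -1510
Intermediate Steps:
K(O, H) = -12*H + 30*O (K(O, H) = 30*O - 12*H = -12*H + 30*O)
-1822 - K(18, 71) = -1822 - (-12*71 + 30*18) = -1822 - (-852 + 540) = -1822 - 1*(-312) = -1822 + 312 = -1510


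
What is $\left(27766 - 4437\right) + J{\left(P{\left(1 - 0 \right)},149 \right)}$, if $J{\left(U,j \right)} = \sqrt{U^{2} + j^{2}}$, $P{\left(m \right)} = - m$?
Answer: $23329 + \sqrt{22202} \approx 23478.0$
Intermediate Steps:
$\left(27766 - 4437\right) + J{\left(P{\left(1 - 0 \right)},149 \right)} = \left(27766 - 4437\right) + \sqrt{\left(- (1 - 0)\right)^{2} + 149^{2}} = 23329 + \sqrt{\left(- (1 + 0)\right)^{2} + 22201} = 23329 + \sqrt{\left(\left(-1\right) 1\right)^{2} + 22201} = 23329 + \sqrt{\left(-1\right)^{2} + 22201} = 23329 + \sqrt{1 + 22201} = 23329 + \sqrt{22202}$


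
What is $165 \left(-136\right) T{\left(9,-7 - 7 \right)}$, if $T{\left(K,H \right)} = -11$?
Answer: $246840$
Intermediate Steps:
$165 \left(-136\right) T{\left(9,-7 - 7 \right)} = 165 \left(-136\right) \left(-11\right) = \left(-22440\right) \left(-11\right) = 246840$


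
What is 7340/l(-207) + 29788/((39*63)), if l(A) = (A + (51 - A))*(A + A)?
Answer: 3771046/320229 ≈ 11.776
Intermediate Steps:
l(A) = 102*A (l(A) = 51*(2*A) = 102*A)
7340/l(-207) + 29788/((39*63)) = 7340/((102*(-207))) + 29788/((39*63)) = 7340/(-21114) + 29788/2457 = 7340*(-1/21114) + 29788*(1/2457) = -3670/10557 + 29788/2457 = 3771046/320229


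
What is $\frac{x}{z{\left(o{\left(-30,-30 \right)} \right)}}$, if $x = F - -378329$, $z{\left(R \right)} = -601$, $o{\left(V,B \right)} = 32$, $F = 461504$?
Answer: $- \frac{839833}{601} \approx -1397.4$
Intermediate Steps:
$x = 839833$ ($x = 461504 - -378329 = 461504 + 378329 = 839833$)
$\frac{x}{z{\left(o{\left(-30,-30 \right)} \right)}} = \frac{839833}{-601} = 839833 \left(- \frac{1}{601}\right) = - \frac{839833}{601}$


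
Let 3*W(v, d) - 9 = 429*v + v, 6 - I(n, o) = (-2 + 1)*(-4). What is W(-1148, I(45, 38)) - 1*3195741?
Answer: -10080854/3 ≈ -3.3603e+6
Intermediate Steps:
I(n, o) = 2 (I(n, o) = 6 - (-2 + 1)*(-4) = 6 - (-1)*(-4) = 6 - 1*4 = 6 - 4 = 2)
W(v, d) = 3 + 430*v/3 (W(v, d) = 3 + (429*v + v)/3 = 3 + (430*v)/3 = 3 + 430*v/3)
W(-1148, I(45, 38)) - 1*3195741 = (3 + (430/3)*(-1148)) - 1*3195741 = (3 - 493640/3) - 3195741 = -493631/3 - 3195741 = -10080854/3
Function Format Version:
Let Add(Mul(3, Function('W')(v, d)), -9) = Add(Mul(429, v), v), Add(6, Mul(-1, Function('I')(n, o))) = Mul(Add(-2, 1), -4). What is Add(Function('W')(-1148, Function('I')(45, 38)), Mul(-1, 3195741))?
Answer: Rational(-10080854, 3) ≈ -3.3603e+6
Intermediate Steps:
Function('I')(n, o) = 2 (Function('I')(n, o) = Add(6, Mul(-1, Mul(Add(-2, 1), -4))) = Add(6, Mul(-1, Mul(-1, -4))) = Add(6, Mul(-1, 4)) = Add(6, -4) = 2)
Function('W')(v, d) = Add(3, Mul(Rational(430, 3), v)) (Function('W')(v, d) = Add(3, Mul(Rational(1, 3), Add(Mul(429, v), v))) = Add(3, Mul(Rational(1, 3), Mul(430, v))) = Add(3, Mul(Rational(430, 3), v)))
Add(Function('W')(-1148, Function('I')(45, 38)), Mul(-1, 3195741)) = Add(Add(3, Mul(Rational(430, 3), -1148)), Mul(-1, 3195741)) = Add(Add(3, Rational(-493640, 3)), -3195741) = Add(Rational(-493631, 3), -3195741) = Rational(-10080854, 3)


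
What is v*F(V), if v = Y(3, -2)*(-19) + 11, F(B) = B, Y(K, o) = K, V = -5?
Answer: 230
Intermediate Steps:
v = -46 (v = 3*(-19) + 11 = -57 + 11 = -46)
v*F(V) = -46*(-5) = 230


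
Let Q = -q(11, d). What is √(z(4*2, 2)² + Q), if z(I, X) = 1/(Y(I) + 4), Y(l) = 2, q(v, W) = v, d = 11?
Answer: I*√395/6 ≈ 3.3124*I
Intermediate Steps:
z(I, X) = ⅙ (z(I, X) = 1/(2 + 4) = 1/6 = ⅙)
Q = -11 (Q = -1*11 = -11)
√(z(4*2, 2)² + Q) = √((⅙)² - 11) = √(1/36 - 11) = √(-395/36) = I*√395/6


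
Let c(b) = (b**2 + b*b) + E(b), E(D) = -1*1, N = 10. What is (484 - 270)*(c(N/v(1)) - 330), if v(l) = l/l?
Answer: -28034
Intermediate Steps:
E(D) = -1
v(l) = 1
c(b) = -1 + 2*b**2 (c(b) = (b**2 + b*b) - 1 = (b**2 + b**2) - 1 = 2*b**2 - 1 = -1 + 2*b**2)
(484 - 270)*(c(N/v(1)) - 330) = (484 - 270)*((-1 + 2*(10/1)**2) - 330) = 214*((-1 + 2*(10*1)**2) - 330) = 214*((-1 + 2*10**2) - 330) = 214*((-1 + 2*100) - 330) = 214*((-1 + 200) - 330) = 214*(199 - 330) = 214*(-131) = -28034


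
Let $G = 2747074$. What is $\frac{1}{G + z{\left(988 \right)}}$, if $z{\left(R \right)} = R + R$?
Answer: $\frac{1}{2749050} \approx 3.6376 \cdot 10^{-7}$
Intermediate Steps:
$z{\left(R \right)} = 2 R$
$\frac{1}{G + z{\left(988 \right)}} = \frac{1}{2747074 + 2 \cdot 988} = \frac{1}{2747074 + 1976} = \frac{1}{2749050}$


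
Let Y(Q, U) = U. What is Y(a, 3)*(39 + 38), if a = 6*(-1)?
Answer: 231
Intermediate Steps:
a = -6
Y(a, 3)*(39 + 38) = 3*(39 + 38) = 3*77 = 231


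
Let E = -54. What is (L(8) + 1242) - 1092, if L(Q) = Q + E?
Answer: 104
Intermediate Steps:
L(Q) = -54 + Q (L(Q) = Q - 54 = -54 + Q)
(L(8) + 1242) - 1092 = ((-54 + 8) + 1242) - 1092 = (-46 + 1242) - 1092 = 1196 - 1092 = 104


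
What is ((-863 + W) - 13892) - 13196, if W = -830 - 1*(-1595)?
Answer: -27186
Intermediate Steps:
W = 765 (W = -830 + 1595 = 765)
((-863 + W) - 13892) - 13196 = ((-863 + 765) - 13892) - 13196 = (-98 - 13892) - 13196 = -13990 - 13196 = -27186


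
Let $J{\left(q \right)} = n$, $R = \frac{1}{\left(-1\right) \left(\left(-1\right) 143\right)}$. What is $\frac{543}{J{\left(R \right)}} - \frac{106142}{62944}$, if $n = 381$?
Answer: $- \frac{1043585}{3996944} \approx -0.2611$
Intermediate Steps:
$R = \frac{1}{143}$ ($R = \frac{1}{\left(-1\right) \left(-143\right)} = \frac{1}{143} \approx 0.006993$)
$J{\left(q \right)} = 381$
$\frac{543}{J{\left(R \right)}} - \frac{106142}{62944} = \frac{543}{381} - \frac{106142}{62944} = 543 \cdot \frac{1}{381} - \frac{53071}{31472} = \frac{181}{127} - \frac{53071}{31472} = - \frac{1043585}{3996944}$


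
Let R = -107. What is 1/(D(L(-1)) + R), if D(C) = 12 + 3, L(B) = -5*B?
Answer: -1/92 ≈ -0.010870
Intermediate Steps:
D(C) = 15
1/(D(L(-1)) + R) = 1/(15 - 107) = 1/(-92) = -1/92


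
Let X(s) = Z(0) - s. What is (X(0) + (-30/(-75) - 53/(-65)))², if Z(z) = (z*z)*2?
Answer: 6241/4225 ≈ 1.4772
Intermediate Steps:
Z(z) = 2*z² (Z(z) = z²*2 = 2*z²)
X(s) = -s (X(s) = 2*0² - s = 2*0 - s = 0 - s = -s)
(X(0) + (-30/(-75) - 53/(-65)))² = (-1*0 + (-30/(-75) - 53/(-65)))² = (0 + (-30*(-1/75) - 53*(-1/65)))² = (0 + (⅖ + 53/65))² = (0 + 79/65)² = (79/65)² = 6241/4225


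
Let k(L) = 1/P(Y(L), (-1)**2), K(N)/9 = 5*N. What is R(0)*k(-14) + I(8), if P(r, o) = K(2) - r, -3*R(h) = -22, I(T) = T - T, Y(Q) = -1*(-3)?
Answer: 22/261 ≈ 0.084291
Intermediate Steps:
K(N) = 45*N (K(N) = 9*(5*N) = 45*N)
Y(Q) = 3
I(T) = 0
R(h) = 22/3 (R(h) = -1/3*(-22) = 22/3)
P(r, o) = 90 - r (P(r, o) = 45*2 - r = 90 - r)
k(L) = 1/87 (k(L) = 1/(90 - 1*3) = 1/(90 - 3) = 1/87)
R(0)*k(-14) + I(8) = (22/3)*(1/87) + 0 = 22/261 + 0 = 22/261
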